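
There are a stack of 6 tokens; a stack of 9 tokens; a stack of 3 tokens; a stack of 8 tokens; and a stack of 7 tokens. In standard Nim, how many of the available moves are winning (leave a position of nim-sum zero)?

3

Compute the nim-sum pairwise:
6 ^ 9 = 15
15 ^ 3 = 12
12 ^ 8 = 4
4 ^ 7 = 3
The overall nim-sum is X = 3. A stack of size p has a winning move iff p XOR X < p (reduce it to p XOR X).
  6: 6 XOR 3 = 5 < 6 — winning move (to 5).
  9: 9 XOR 3 = 10 ≥ 9 — no move.
  3: 3 XOR 3 = 0 < 3 — winning move (to 0).
  8: 8 XOR 3 = 11 ≥ 8 — no move.
  7: 7 XOR 3 = 4 < 7 — winning move (to 4).
That gives 3 winning moves.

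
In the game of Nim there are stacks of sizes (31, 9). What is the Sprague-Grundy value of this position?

22

Write each in binary and XOR column by column:
  11111  (31)
  01001  (9)
  -----
  10110  (22)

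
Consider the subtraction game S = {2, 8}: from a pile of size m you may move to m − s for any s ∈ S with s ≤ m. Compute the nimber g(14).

0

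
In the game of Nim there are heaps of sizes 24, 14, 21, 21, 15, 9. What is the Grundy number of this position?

Nim-sum: 24 ⊕ 14 ⊕ 21 ⊕ 21 ⊕ 15 ⊕ 9 = 16.

16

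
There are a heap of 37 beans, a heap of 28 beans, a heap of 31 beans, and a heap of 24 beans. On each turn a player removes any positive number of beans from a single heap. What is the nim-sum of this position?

62

Nim-sum: 37 XOR 28 XOR 31 XOR 24 = 62.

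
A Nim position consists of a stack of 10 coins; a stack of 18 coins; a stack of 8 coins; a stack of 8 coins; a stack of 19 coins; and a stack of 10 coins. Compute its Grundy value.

1

Compute the nim-sum pairwise:
10 XOR 18 = 24
24 XOR 8 = 16
16 XOR 8 = 24
24 XOR 19 = 11
11 XOR 10 = 1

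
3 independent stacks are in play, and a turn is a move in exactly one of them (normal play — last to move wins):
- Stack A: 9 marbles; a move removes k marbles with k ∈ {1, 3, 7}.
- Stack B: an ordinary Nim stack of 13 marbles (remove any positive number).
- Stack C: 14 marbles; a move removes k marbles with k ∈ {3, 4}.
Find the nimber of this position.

Grundy values for stack A (subtraction set {1, 3, 7}):
k:     0  1  2  3  4  5  6  7  8  9
g(k):  0  1  0  1  0  1  0  1  0  1
So g(9) = 1.
Stack B is a plain Nim stack of size 13, so its Grundy value is 13.
For stack C, compute g(0), g(1), … with moves {3, 4}:
g(0) = mex{} = 0
g(1) = mex{} = 0
g(2) = mex{} = 0
g(3) = mex{0} = 1
g(4) = mex{0} = 1
g(5) = mex{0} = 1
g(6) = mex{0,1} = 2
g(7) = mex{1} = 0
g(8) = mex{1} = 0
g(9) = mex{1,2} = 0
g(10) = mex{0,2} = 1
g(11) = mex{0} = 1
g(12) = mex{0} = 1
g(13) = mex{0,1} = 2
g(14) = mex{1} = 0
So g(14) = 0.
The value of a disjunctive sum is the nim-sum of the parts.
Combined value = 1 XOR 13 XOR 0 = 12.

12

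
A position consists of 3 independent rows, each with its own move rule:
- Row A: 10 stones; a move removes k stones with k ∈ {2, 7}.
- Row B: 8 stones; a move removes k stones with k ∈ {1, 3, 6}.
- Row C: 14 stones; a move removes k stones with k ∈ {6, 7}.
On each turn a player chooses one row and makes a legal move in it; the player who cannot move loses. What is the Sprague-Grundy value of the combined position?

Grundy values for row A (subtraction set {2, 7}):
g(0) = mex{} = 0
g(1) = mex{} = 0
g(2) = mex{0} = 1
g(3) = mex{0} = 1
g(4) = mex{1} = 0
g(5) = mex{1} = 0
g(6) = mex{0} = 1
g(7) = mex{0} = 1
g(8) = mex{0,1} = 2
g(9) = mex{1} = 0
g(10) = mex{1,2} = 0
So g(10) = 0.
Build the Grundy sequence for row B with g(k) = mex{g(k−s) : s ∈ {1, 3, 6}, s ≤ k}:
g(0) = mex{} = 0
g(1) = mex{0} = 1
g(2) = mex{1} = 0
g(3) = mex{0} = 1
g(4) = mex{1} = 0
g(5) = mex{0} = 1
g(6) = mex{0,1} = 2
g(7) = mex{0,1,2} = 3
g(8) = mex{0,1,3} = 2
So g(8) = 2.
Grundy values for row C (subtraction set {6, 7}):
g(0) = mex{} = 0
g(1) = mex{} = 0
g(2) = mex{} = 0
g(3) = mex{} = 0
g(4) = mex{} = 0
g(5) = mex{} = 0
g(6) = mex{0} = 1
g(7) = mex{0} = 1
g(8) = mex{0} = 1
g(9) = mex{0} = 1
g(10) = mex{0} = 1
g(11) = mex{0} = 1
g(12) = mex{0,1} = 2
g(13) = mex{1} = 0
g(14) = mex{1} = 0
So g(14) = 0.
By the Sprague-Grundy theorem, the Grundy value of a sum of independent games is the XOR of the component values.
Combined value = 0 ⊕ 2 ⊕ 0 = 2.

2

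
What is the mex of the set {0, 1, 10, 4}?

The values 0, 1 are all present; 2 is the first non-negative integer missing from the set.

2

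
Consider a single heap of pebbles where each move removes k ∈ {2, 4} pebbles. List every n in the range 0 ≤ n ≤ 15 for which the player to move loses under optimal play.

0, 1, 6, 7, 12, 13

Build the Grundy sequence with g(k) = mex{g(k−s) : s ∈ {2, 4}, s ≤ k}:
k:     0  1  2  3  4  5  6  7  8  9 10 11 12 13 14 15
g(k):  0  0  1  1  2  2  0  0  1  1  2  2  0  0  1  1
The P-positions (g = 0) in 0..15 are 0, 1, 6, 7, 12, 13.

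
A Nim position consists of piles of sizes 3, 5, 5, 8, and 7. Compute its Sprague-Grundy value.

12

Compute the nim-sum pairwise:
3 ^ 5 = 6
6 ^ 5 = 3
3 ^ 8 = 11
11 ^ 7 = 12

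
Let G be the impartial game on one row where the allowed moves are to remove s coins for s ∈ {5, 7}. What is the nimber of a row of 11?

Compute g(0), g(1), … for moves {5, 7}:
k:     0  1  2  3  4  5  6  7  8  9 10 11
g(k):  0  0  0  0  0  1  1  1  1  1  2  2
So g(11) = 2.

2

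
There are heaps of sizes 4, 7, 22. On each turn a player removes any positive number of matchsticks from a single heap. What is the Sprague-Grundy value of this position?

Write each in binary and XOR column by column:
  00100  (4)
  00111  (7)
  10110  (22)
  -----
  10101  (21)

21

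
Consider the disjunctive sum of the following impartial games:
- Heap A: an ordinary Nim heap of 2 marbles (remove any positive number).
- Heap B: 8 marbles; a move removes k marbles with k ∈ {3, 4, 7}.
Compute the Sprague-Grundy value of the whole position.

0

Heap A is a plain Nim heap of size 2, so its Grundy value is 2.
Build the Grundy sequence for heap B with g(k) = mex{g(k−s) : s ∈ {3, 4, 7}, s ≤ k}:
g(0) = mex{} = 0
g(1) = mex{} = 0
g(2) = mex{} = 0
g(3) = mex{0} = 1
g(4) = mex{0} = 1
g(5) = mex{0} = 1
g(6) = mex{0,1} = 2
g(7) = mex{0,1} = 2
g(8) = mex{0,1} = 2
So g(8) = 2.
The value of a disjunctive sum is the nim-sum of the parts.
Combined value = 2 ⊕ 2 = 0.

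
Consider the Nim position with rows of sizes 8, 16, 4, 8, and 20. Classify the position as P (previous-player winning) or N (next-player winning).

P-position

Compute the nim-sum pairwise:
8 ^ 16 = 24
24 ^ 4 = 28
28 ^ 8 = 20
20 ^ 20 = 0
The nim-sum is 0, so this is a P-position: the player to move is in a losing position under optimal play.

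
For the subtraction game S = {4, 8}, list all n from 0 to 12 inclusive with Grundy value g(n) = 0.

0, 1, 2, 3, 12

Grundy values for subtraction set {4, 8}:
g(0) = mex{} = 0
g(1) = mex{} = 0
g(2) = mex{} = 0
g(3) = mex{} = 0
g(4) = mex{0} = 1
g(5) = mex{0} = 1
g(6) = mex{0} = 1
g(7) = mex{0} = 1
g(8) = mex{0,1} = 2
g(9) = mex{0,1} = 2
g(10) = mex{0,1} = 2
g(11) = mex{0,1} = 2
g(12) = mex{1,2} = 0
The P-positions (g = 0) in 0..12 are 0, 1, 2, 3, 12.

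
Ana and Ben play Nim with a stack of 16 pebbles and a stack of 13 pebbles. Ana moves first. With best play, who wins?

Nim-sum: 16 ⊕ 13 = 29.
The nim-sum is 29 ≠ 0, so this is an N-position: the player to move can win; Ana has a winning move.

Ana wins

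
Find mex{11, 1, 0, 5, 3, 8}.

The values 0, 1 are all present; 2 is the first non-negative integer missing from the set.

2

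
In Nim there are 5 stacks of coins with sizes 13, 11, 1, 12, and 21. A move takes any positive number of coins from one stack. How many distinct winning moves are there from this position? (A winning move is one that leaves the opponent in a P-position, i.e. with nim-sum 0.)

1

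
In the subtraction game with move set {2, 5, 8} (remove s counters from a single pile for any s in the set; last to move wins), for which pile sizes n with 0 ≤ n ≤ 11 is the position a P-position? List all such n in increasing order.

Build the Grundy sequence with g(k) = mex{g(k−s) : s ∈ {2, 5, 8}, s ≤ k}:
k:     0  1  2  3  4  5  6  7  8  9 10 11
g(k):  0  0  1  1  0  2  1  0  2  1  0  0
The P-positions (g = 0) in 0..11 are 0, 1, 4, 7, 10, 11.

0, 1, 4, 7, 10, 11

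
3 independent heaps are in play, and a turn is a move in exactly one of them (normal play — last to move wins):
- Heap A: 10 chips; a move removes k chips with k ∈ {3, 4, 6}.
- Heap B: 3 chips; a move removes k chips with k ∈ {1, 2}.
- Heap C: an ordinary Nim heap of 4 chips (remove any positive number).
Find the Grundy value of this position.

4

Grundy values for heap A (subtraction set {3, 4, 6}):
k:     0  1  2  3  4  5  6  7  8  9 10
g(k):  0  0  0  1  1  1  2  2  2  0  0
So g(10) = 0.
Grundy values for heap B (subtraction set {1, 2}):
g(0) = mex{} = 0
g(1) = mex{0} = 1
g(2) = mex{0,1} = 2
g(3) = mex{1,2} = 0
So g(3) = 0.
Heap C is a plain Nim heap of size 4, so its Grundy value is 4.
By the Sprague-Grundy theorem, the Grundy value of a sum of independent games is the XOR of the component values.
Combined value = 0 XOR 0 XOR 4 = 4.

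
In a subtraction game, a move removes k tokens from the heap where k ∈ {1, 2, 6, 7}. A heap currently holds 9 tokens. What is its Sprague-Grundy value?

Compute g(0), g(1), … for moves {1, 2, 6, 7}:
g(0) = mex{} = 0
g(1) = mex{0} = 1
g(2) = mex{0,1} = 2
g(3) = mex{1,2} = 0
g(4) = mex{0,2} = 1
g(5) = mex{0,1} = 2
g(6) = mex{0,1,2} = 3
g(7) = mex{0,1,2,3} = 4
g(8) = mex{1,2,3,4} = 0
g(9) = mex{0,2,4} = 1
So g(9) = 1.

1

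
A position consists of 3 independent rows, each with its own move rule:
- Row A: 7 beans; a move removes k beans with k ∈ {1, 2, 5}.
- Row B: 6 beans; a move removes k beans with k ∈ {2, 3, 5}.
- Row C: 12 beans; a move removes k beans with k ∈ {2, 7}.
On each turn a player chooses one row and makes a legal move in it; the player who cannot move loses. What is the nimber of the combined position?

Build the Grundy sequence for row A with g(k) = mex{g(k−s) : s ∈ {1, 2, 5}, s ≤ k}:
k:     0  1  2  3  4  5  6  7
g(k):  0  1  2  0  1  2  0  1
So g(7) = 1.
Grundy values for row B (subtraction set {2, 3, 5}):
g(0) = mex{} = 0
g(1) = mex{} = 0
g(2) = mex{0} = 1
g(3) = mex{0} = 1
g(4) = mex{0,1} = 2
g(5) = mex{0,1} = 2
g(6) = mex{0,1,2} = 3
So g(6) = 3.
Grundy values for row C (subtraction set {2, 7}):
k:     0  1  2  3  4  5  6  7  8  9 10 11 12
g(k):  0  0  1  1  0  0  1  1  2  0  0  1  1
So g(12) = 1.
The value of a disjunctive sum is the nim-sum of the parts.
Combined value = 1 XOR 3 XOR 1 = 3.

3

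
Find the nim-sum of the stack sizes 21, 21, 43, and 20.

Bitwise XOR of the heap sizes:
  010101  (21)
  010101  (21)
  101011  (43)
  010100  (20)
  ------
  111111  (63)

63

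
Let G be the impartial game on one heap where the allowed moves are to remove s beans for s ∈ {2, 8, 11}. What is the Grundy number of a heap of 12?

1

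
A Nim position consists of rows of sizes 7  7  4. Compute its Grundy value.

4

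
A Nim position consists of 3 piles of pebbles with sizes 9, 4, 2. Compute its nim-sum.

Nim-sum: 9 ^ 4 ^ 2 = 15.

15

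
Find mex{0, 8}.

1

0 is in the set but 1 is not, so the mex is 1.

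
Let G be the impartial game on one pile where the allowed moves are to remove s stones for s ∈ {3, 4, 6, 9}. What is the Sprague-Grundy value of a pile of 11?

Compute g(0), g(1), … for moves {3, 4, 6, 9}:
g(0) = mex{} = 0
g(1) = mex{} = 0
g(2) = mex{} = 0
g(3) = mex{0} = 1
g(4) = mex{0} = 1
g(5) = mex{0} = 1
g(6) = mex{0,1} = 2
g(7) = mex{0,1} = 2
g(8) = mex{0,1} = 2
g(9) = mex{0,1,2} = 3
g(10) = mex{0,1,2} = 3
g(11) = mex{0,1,2} = 3
So g(11) = 3.

3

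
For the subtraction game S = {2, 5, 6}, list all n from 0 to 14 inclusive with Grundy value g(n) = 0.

0, 1, 4, 8, 11, 12

Build the Grundy sequence with g(k) = mex{g(k−s) : s ∈ {2, 5, 6}, s ≤ k}:
g(0) = mex{} = 0
g(1) = mex{} = 0
g(2) = mex{0} = 1
g(3) = mex{0} = 1
g(4) = mex{1} = 0
g(5) = mex{0,1} = 2
g(6) = mex{0} = 1
g(7) = mex{0,1,2} = 3
g(8) = mex{1} = 0
g(9) = mex{0,1,3} = 2
g(10) = mex{0,2} = 1
g(11) = mex{1,2} = 0
g(12) = mex{1,3} = 0
g(13) = mex{0,3} = 1
g(14) = mex{0,2} = 1
The P-positions (g = 0) in 0..14 are 0, 1, 4, 8, 11, 12.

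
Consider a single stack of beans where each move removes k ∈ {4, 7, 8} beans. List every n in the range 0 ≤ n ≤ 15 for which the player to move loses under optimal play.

Compute g(0), g(1), … for moves {4, 7, 8}:
k:     0  1  2  3  4  5  6  7  8  9 10 11 12 13 14 15
g(k):  0  0  0  0  1  1  1  1  2  2  2  2  0  0  0  0
The P-positions (g = 0) in 0..15 are 0, 1, 2, 3, 12, 13, 14, 15.

0, 1, 2, 3, 12, 13, 14, 15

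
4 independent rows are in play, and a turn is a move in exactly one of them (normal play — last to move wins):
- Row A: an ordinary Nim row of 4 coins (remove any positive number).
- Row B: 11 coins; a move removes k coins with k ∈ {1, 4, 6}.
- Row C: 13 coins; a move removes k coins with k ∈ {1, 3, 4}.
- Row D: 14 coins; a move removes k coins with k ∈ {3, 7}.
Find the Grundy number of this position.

6

Row A is a plain Nim row of size 4, so its Grundy value is 4.
Grundy values for row B (subtraction set {1, 4, 6}):
g(0) = mex{} = 0
g(1) = mex{0} = 1
g(2) = mex{1} = 0
g(3) = mex{0} = 1
g(4) = mex{0,1} = 2
g(5) = mex{1,2} = 0
g(6) = mex{0} = 1
g(7) = mex{1} = 0
g(8) = mex{0,2} = 1
g(9) = mex{0,1} = 2
g(10) = mex{1,2} = 0
g(11) = mex{0} = 1
So g(11) = 1.
Grundy values for row C (subtraction set {1, 3, 4}):
k:     0  1  2  3  4  5  6  7  8  9 10 11 12 13
g(k):  0  1  0  1  2  3  2  0  1  0  1  2  3  2
So g(13) = 2.
Build the Grundy sequence for row D with g(k) = mex{g(k−s) : s ∈ {3, 7}, s ≤ k}:
k:     0  1  2  3  4  5  6  7  8  9 10 11 12 13 14
g(k):  0  0  0  1  1  1  0  2  2  1  0  0  0  1  1
So g(14) = 1.
By the Sprague-Grundy theorem, the Grundy value of a sum of independent games is the XOR of the component values.
Combined value = 4 XOR 1 XOR 2 XOR 1 = 6.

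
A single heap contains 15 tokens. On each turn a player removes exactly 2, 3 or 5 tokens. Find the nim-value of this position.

Build the Grundy sequence with g(k) = mex{g(k−s) : s ∈ {2, 3, 5}, s ≤ k}:
k:     0  1  2  3  4  5  6  7  8  9 10 11 12 13 14 15
g(k):  0  0  1  1  2  2  3  0  0  1  1  2  2  3  0  0
So g(15) = 0.

0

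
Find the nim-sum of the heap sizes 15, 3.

Compute the nim-sum pairwise:
15 XOR 3 = 12

12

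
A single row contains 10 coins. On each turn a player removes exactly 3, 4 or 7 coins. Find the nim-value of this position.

0

Grundy values for subtraction set {3, 4, 7}:
k:     0  1  2  3  4  5  6  7  8  9 10
g(k):  0  0  0  1  1  1  2  2  2  3  0
So g(10) = 0.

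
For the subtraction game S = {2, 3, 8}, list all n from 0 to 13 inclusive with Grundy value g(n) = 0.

Build the Grundy sequence with g(k) = mex{g(k−s) : s ∈ {2, 3, 8}, s ≤ k}:
k:     0  1  2  3  4  5  6  7  8  9 10 11 12 13
g(k):  0  0  1  1  2  0  0  1  1  2  0  0  1  1
The P-positions (g = 0) in 0..13 are 0, 1, 5, 6, 10, 11.

0, 1, 5, 6, 10, 11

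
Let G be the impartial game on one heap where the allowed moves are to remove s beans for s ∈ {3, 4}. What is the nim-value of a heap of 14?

0

Grundy values for subtraction set {3, 4}:
k:     0  1  2  3  4  5  6  7  8  9 10 11 12 13 14
g(k):  0  0  0  1  1  1  2  0  0  0  1  1  1  2  0
So g(14) = 0.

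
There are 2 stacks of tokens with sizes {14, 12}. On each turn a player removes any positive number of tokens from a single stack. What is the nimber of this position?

2

Nim-sum: 14 XOR 12 = 2.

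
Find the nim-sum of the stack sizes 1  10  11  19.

19

In binary:
  00001  (1)
  01010  (10)
  01011  (11)
  10011  (19)
  -----
  10011  (19)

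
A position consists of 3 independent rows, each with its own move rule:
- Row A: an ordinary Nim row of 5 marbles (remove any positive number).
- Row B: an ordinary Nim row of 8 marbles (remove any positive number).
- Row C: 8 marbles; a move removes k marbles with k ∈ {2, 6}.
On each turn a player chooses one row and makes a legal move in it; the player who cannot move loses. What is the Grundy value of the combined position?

Row A is a plain Nim row of size 5, so its Grundy value is 5.
Row B is a plain Nim row of size 8, so its Grundy value is 8.
For row C, compute g(0), g(1), … with moves {2, 6}:
g(0) = mex{} = 0
g(1) = mex{} = 0
g(2) = mex{0} = 1
g(3) = mex{0} = 1
g(4) = mex{1} = 0
g(5) = mex{1} = 0
g(6) = mex{0} = 1
g(7) = mex{0} = 1
g(8) = mex{1} = 0
So g(8) = 0.
By the Sprague-Grundy theorem, the Grundy value of a sum of independent games is the XOR of the component values.
Combined value = 5 XOR 8 XOR 0 = 13.

13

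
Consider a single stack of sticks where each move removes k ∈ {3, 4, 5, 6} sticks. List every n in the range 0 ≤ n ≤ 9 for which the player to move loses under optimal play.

0, 1, 2, 9

Build the Grundy sequence with g(k) = mex{g(k−s) : s ∈ {3, 4, 5, 6}, s ≤ k}:
g(0) = mex{} = 0
g(1) = mex{} = 0
g(2) = mex{} = 0
g(3) = mex{0} = 1
g(4) = mex{0} = 1
g(5) = mex{0} = 1
g(6) = mex{0,1} = 2
g(7) = mex{0,1} = 2
g(8) = mex{0,1} = 2
g(9) = mex{1,2} = 0
The P-positions (g = 0) in 0..9 are 0, 1, 2, 9.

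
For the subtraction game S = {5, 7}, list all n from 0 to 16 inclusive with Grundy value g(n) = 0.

0, 1, 2, 3, 4, 12, 13, 14, 15, 16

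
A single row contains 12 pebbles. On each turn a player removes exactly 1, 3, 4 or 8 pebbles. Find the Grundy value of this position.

3

Grundy values for subtraction set {1, 3, 4, 8}:
g(0) = mex{} = 0
g(1) = mex{0} = 1
g(2) = mex{1} = 0
g(3) = mex{0} = 1
g(4) = mex{0,1} = 2
g(5) = mex{0,1,2} = 3
g(6) = mex{0,1,3} = 2
g(7) = mex{1,2} = 0
g(8) = mex{0,2,3} = 1
g(9) = mex{1,2,3} = 0
g(10) = mex{0,2} = 1
g(11) = mex{0,1} = 2
g(12) = mex{0,1,2} = 3
So g(12) = 3.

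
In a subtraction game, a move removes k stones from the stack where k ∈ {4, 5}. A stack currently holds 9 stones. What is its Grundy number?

0

Build the Grundy sequence with g(k) = mex{g(k−s) : s ∈ {4, 5}, s ≤ k}:
k:     0  1  2  3  4  5  6  7  8  9
g(k):  0  0  0  0  1  1  1  1  2  0
So g(9) = 0.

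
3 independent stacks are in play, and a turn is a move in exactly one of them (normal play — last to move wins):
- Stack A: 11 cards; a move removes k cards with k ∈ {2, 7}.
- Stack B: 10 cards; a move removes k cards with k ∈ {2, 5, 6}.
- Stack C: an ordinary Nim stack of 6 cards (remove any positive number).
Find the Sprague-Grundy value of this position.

Build the Grundy sequence for stack A with g(k) = mex{g(k−s) : s ∈ {2, 7}, s ≤ k}:
g(0) = mex{} = 0
g(1) = mex{} = 0
g(2) = mex{0} = 1
g(3) = mex{0} = 1
g(4) = mex{1} = 0
g(5) = mex{1} = 0
g(6) = mex{0} = 1
g(7) = mex{0} = 1
g(8) = mex{0,1} = 2
g(9) = mex{1} = 0
g(10) = mex{1,2} = 0
g(11) = mex{0} = 1
So g(11) = 1.
For stack B, compute g(0), g(1), … with moves {2, 5, 6}:
g(0) = mex{} = 0
g(1) = mex{} = 0
g(2) = mex{0} = 1
g(3) = mex{0} = 1
g(4) = mex{1} = 0
g(5) = mex{0,1} = 2
g(6) = mex{0} = 1
g(7) = mex{0,1,2} = 3
g(8) = mex{1} = 0
g(9) = mex{0,1,3} = 2
g(10) = mex{0,2} = 1
So g(10) = 1.
Stack C is a plain Nim stack of size 6, so its Grundy value is 6.
The value of a disjunctive sum is the nim-sum of the parts.
Combined value = 1 ⊕ 1 ⊕ 6 = 6.

6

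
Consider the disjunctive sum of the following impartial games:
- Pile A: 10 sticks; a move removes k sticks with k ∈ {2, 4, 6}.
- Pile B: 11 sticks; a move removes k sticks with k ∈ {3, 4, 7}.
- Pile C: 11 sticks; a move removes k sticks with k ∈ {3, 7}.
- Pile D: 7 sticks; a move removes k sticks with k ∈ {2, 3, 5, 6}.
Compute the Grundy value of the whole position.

2

Build the Grundy sequence for pile A with g(k) = mex{g(k−s) : s ∈ {2, 4, 6}, s ≤ k}:
k:     0  1  2  3  4  5  6  7  8  9 10
g(k):  0  0  1  1  2  2  3  3  0  0  1
So g(10) = 1.
For pile B, compute g(0), g(1), … with moves {3, 4, 7}:
g(0) = mex{} = 0
g(1) = mex{} = 0
g(2) = mex{} = 0
g(3) = mex{0} = 1
g(4) = mex{0} = 1
g(5) = mex{0} = 1
g(6) = mex{0,1} = 2
g(7) = mex{0,1} = 2
g(8) = mex{0,1} = 2
g(9) = mex{0,1,2} = 3
g(10) = mex{1,2} = 0
g(11) = mex{1,2} = 0
So g(11) = 0.
Build the Grundy sequence for pile C with g(k) = mex{g(k−s) : s ∈ {3, 7}, s ≤ k}:
k:     0  1  2  3  4  5  6  7  8  9 10 11
g(k):  0  0  0  1  1  1  0  2  2  1  0  0
So g(11) = 0.
For pile D, compute g(0), g(1), … with moves {2, 3, 5, 6}:
k:     0  1  2  3  4  5  6  7
g(k):  0  0  1  1  2  2  3  3
So g(7) = 3.
The value of a disjunctive sum is the nim-sum of the parts.
Combined value = 1 XOR 0 XOR 0 XOR 3 = 2.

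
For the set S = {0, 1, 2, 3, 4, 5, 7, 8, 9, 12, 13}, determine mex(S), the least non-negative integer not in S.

6

The values 0, 1, 2, 3, 4, 5 are all present; 6 is the first non-negative integer missing from the set.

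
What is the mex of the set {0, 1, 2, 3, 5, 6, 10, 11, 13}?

4

The values 0, 1, 2, 3 are all present; 4 is the first non-negative integer missing from the set.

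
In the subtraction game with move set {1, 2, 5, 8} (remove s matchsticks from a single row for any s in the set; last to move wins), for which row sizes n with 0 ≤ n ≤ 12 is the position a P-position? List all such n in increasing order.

0, 3, 6, 9, 12

Grundy values for subtraction set {1, 2, 5, 8}:
k:     0  1  2  3  4  5  6  7  8  9 10 11 12
g(k):  0  1  2  0  1  2  0  1  2  0  1  2  0
The P-positions (g = 0) in 0..12 are 0, 3, 6, 9, 12.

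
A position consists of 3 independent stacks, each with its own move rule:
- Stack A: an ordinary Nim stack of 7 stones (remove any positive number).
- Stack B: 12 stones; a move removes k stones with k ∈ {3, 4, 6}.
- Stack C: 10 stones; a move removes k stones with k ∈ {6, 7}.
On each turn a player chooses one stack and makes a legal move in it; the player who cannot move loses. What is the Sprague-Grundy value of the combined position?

Stack A is a plain Nim stack of size 7, so its Grundy value is 7.
Build the Grundy sequence for stack B with g(k) = mex{g(k−s) : s ∈ {3, 4, 6}, s ≤ k}:
g(0) = mex{} = 0
g(1) = mex{} = 0
g(2) = mex{} = 0
g(3) = mex{0} = 1
g(4) = mex{0} = 1
g(5) = mex{0} = 1
g(6) = mex{0,1} = 2
g(7) = mex{0,1} = 2
g(8) = mex{0,1} = 2
g(9) = mex{1,2} = 0
g(10) = mex{1,2} = 0
g(11) = mex{1,2} = 0
g(12) = mex{0,2} = 1
So g(12) = 1.
Build the Grundy sequence for stack C with g(k) = mex{g(k−s) : s ∈ {6, 7}, s ≤ k}:
g(0) = mex{} = 0
g(1) = mex{} = 0
g(2) = mex{} = 0
g(3) = mex{} = 0
g(4) = mex{} = 0
g(5) = mex{} = 0
g(6) = mex{0} = 1
g(7) = mex{0} = 1
g(8) = mex{0} = 1
g(9) = mex{0} = 1
g(10) = mex{0} = 1
So g(10) = 1.
The value of a disjunctive sum is the nim-sum of the parts.
Combined value = 7 ⊕ 1 ⊕ 1 = 7.

7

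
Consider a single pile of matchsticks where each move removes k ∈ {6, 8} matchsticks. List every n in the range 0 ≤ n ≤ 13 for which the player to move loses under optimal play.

Compute g(0), g(1), … for moves {6, 8}:
k:     0  1  2  3  4  5  6  7  8  9 10 11 12 13
g(k):  0  0  0  0  0  0  1  1  1  1  1  1  2  2
The P-positions (g = 0) in 0..13 are 0, 1, 2, 3, 4, 5.

0, 1, 2, 3, 4, 5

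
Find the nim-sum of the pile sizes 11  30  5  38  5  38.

21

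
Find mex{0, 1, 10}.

The values 0, 1 are all present; 2 is the first non-negative integer missing from the set.

2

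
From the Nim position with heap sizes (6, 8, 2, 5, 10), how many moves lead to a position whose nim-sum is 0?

3

Nim-sum: 6 XOR 8 XOR 2 XOR 5 XOR 10 = 3.
The overall nim-sum is X = 3. A heap of size p has a winning move iff p XOR X < p (reduce it to p XOR X).
  6: 6 XOR 3 = 5 < 6 — winning move (to 5).
  8: 8 XOR 3 = 11 ≥ 8 — no move.
  2: 2 XOR 3 = 1 < 2 — winning move (to 1).
  5: 5 XOR 3 = 6 ≥ 5 — no move.
  10: 10 XOR 3 = 9 < 10 — winning move (to 9).
That gives 3 winning moves.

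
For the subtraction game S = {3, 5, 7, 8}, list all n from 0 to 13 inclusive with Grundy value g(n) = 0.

0, 1, 2, 11, 12, 13

Build the Grundy sequence with g(k) = mex{g(k−s) : s ∈ {3, 5, 7, 8}, s ≤ k}:
g(0) = mex{} = 0
g(1) = mex{} = 0
g(2) = mex{} = 0
g(3) = mex{0} = 1
g(4) = mex{0} = 1
g(5) = mex{0} = 1
g(6) = mex{0,1} = 2
g(7) = mex{0,1} = 2
g(8) = mex{0,1} = 2
g(9) = mex{0,1,2} = 3
g(10) = mex{0,1,2} = 3
g(11) = mex{1,2} = 0
g(12) = mex{1,2,3} = 0
g(13) = mex{1,2,3} = 0
The P-positions (g = 0) in 0..13 are 0, 1, 2, 11, 12, 13.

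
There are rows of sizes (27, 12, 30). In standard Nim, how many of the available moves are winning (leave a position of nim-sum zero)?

3

Compute the nim-sum pairwise:
27 ^ 12 = 23
23 ^ 30 = 9
The overall nim-sum is X = 9. A row of size p has a winning move iff p XOR X < p (reduce it to p XOR X).
  27: 27 XOR 9 = 18 < 27 — winning move (to 18).
  12: 12 XOR 9 = 5 < 12 — winning move (to 5).
  30: 30 XOR 9 = 23 < 30 — winning move (to 23).
That gives 3 winning moves.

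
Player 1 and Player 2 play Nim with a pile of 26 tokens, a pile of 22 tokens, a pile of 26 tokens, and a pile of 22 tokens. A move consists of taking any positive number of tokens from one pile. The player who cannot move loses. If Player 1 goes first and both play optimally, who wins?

In binary:
  11010  (26)
  10110  (22)
  11010  (26)
  10110  (22)
  -----
  00000  (0)
The nim-sum is 0, so this is a P-position: the player to move is in a losing position under optimal play; Player 1 is about to move from it and so loses — Player 2 wins.

Player 2 wins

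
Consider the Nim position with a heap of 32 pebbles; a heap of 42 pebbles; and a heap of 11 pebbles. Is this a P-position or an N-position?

N-position

Nim-sum: 32 ⊕ 42 ⊕ 11 = 1.
The nim-sum is 1 ≠ 0, so this is an N-position: the player to move can win.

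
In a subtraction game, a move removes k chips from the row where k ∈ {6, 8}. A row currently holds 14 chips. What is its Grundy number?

0

Compute g(0), g(1), … for moves {6, 8}:
k:     0  1  2  3  4  5  6  7  8  9 10 11 12 13 14
g(k):  0  0  0  0  0  0  1  1  1  1  1  1  2  2  0
So g(14) = 0.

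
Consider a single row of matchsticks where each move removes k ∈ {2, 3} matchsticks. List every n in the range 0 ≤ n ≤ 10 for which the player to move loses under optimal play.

0, 1, 5, 6, 10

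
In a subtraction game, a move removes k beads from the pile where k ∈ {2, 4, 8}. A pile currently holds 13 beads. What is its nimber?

0

Compute g(0), g(1), … for moves {2, 4, 8}:
k:     0  1  2  3  4  5  6  7  8  9 10 11 12 13
g(k):  0  0  1  1  2  2  0  0  1  1  2  2  0  0
So g(13) = 0.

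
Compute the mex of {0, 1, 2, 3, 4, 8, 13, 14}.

5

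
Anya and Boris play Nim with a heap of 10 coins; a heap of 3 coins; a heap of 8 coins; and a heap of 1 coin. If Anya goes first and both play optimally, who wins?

Boris wins

Compute the nim-sum pairwise:
10 ⊕ 3 = 9
9 ⊕ 8 = 1
1 ⊕ 1 = 0
The nim-sum is 0, so this is a P-position: the player to move is in a losing position under optimal play; Anya is about to move from it and so loses — Boris wins.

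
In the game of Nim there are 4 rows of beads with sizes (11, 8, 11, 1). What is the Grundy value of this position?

9

Bitwise XOR of the heap sizes:
  1011  (11)
  1000  (8)
  1011  (11)
  0001  (1)
  ----
  1001  (9)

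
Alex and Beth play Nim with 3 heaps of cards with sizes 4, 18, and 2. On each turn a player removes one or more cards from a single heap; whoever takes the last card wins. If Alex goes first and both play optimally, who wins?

Alex wins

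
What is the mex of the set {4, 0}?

1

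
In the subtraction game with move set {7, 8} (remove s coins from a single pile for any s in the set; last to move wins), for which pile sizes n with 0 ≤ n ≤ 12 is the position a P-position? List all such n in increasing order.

Grundy values for subtraction set {7, 8}:
g(0) = mex{} = 0
g(1) = mex{} = 0
g(2) = mex{} = 0
g(3) = mex{} = 0
g(4) = mex{} = 0
g(5) = mex{} = 0
g(6) = mex{} = 0
g(7) = mex{0} = 1
g(8) = mex{0} = 1
g(9) = mex{0} = 1
g(10) = mex{0} = 1
g(11) = mex{0} = 1
g(12) = mex{0} = 1
The P-positions (g = 0) in 0..12 are 0, 1, 2, 3, 4, 5, 6.

0, 1, 2, 3, 4, 5, 6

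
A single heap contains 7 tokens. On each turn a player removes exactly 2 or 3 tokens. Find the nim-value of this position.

Grundy values for subtraction set {2, 3}:
g(0) = mex{} = 0
g(1) = mex{} = 0
g(2) = mex{0} = 1
g(3) = mex{0} = 1
g(4) = mex{0,1} = 2
g(5) = mex{1} = 0
g(6) = mex{1,2} = 0
g(7) = mex{0,2} = 1
So g(7) = 1.

1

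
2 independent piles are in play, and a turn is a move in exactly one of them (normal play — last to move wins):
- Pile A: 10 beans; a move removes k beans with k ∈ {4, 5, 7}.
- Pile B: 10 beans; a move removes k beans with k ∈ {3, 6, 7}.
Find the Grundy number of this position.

Build the Grundy sequence for pile A with g(k) = mex{g(k−s) : s ∈ {4, 5, 7}, s ≤ k}:
g(0) = mex{} = 0
g(1) = mex{} = 0
g(2) = mex{} = 0
g(3) = mex{} = 0
g(4) = mex{0} = 1
g(5) = mex{0} = 1
g(6) = mex{0} = 1
g(7) = mex{0} = 1
g(8) = mex{0,1} = 2
g(9) = mex{0,1} = 2
g(10) = mex{0,1} = 2
So g(10) = 2.
Build the Grundy sequence for pile B with g(k) = mex{g(k−s) : s ∈ {3, 6, 7}, s ≤ k}:
g(0) = mex{} = 0
g(1) = mex{} = 0
g(2) = mex{} = 0
g(3) = mex{0} = 1
g(4) = mex{0} = 1
g(5) = mex{0} = 1
g(6) = mex{0,1} = 2
g(7) = mex{0,1} = 2
g(8) = mex{0,1} = 2
g(9) = mex{0,1,2} = 3
g(10) = mex{1,2} = 0
So g(10) = 0.
By the Sprague-Grundy theorem, the Grundy value of a sum of independent games is the XOR of the component values.
Combined value = 2 ⊕ 0 = 2.

2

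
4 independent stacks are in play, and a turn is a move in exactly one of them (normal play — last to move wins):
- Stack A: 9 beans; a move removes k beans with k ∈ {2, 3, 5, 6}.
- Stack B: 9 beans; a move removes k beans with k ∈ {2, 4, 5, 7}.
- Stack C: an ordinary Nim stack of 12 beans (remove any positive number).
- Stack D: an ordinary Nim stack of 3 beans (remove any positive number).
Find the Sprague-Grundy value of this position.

Build the Grundy sequence for stack A with g(k) = mex{g(k−s) : s ∈ {2, 3, 5, 6}, s ≤ k}:
k:     0  1  2  3  4  5  6  7  8  9
g(k):  0  0  1  1  2  2  3  3  0  0
So g(9) = 0.
Build the Grundy sequence for stack B with g(k) = mex{g(k−s) : s ∈ {2, 4, 5, 7}, s ≤ k}:
g(0) = mex{} = 0
g(1) = mex{} = 0
g(2) = mex{0} = 1
g(3) = mex{0} = 1
g(4) = mex{0,1} = 2
g(5) = mex{0,1} = 2
g(6) = mex{0,1,2} = 3
g(7) = mex{0,1,2} = 3
g(8) = mex{0,1,2,3} = 4
g(9) = mex{1,2,3} = 0
So g(9) = 0.
Stack C is a plain Nim stack of size 12, so its Grundy value is 12.
Stack D is a plain Nim stack of size 3, so its Grundy value is 3.
By the Sprague-Grundy theorem, the Grundy value of a sum of independent games is the XOR of the component values.
Combined value = 0 XOR 0 XOR 12 XOR 3 = 15.

15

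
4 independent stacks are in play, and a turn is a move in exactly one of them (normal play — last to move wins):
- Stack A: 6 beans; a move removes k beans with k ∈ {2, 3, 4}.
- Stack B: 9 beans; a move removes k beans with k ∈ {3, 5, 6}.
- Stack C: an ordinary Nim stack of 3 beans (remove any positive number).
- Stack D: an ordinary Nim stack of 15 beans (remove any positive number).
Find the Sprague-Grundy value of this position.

12

Build the Grundy sequence for stack A with g(k) = mex{g(k−s) : s ∈ {2, 3, 4}, s ≤ k}:
k:     0  1  2  3  4  5  6
g(k):  0  0  1  1  2  2  0
So g(6) = 0.
Build the Grundy sequence for stack B with g(k) = mex{g(k−s) : s ∈ {3, 5, 6}, s ≤ k}:
k:     0  1  2  3  4  5  6  7  8  9
g(k):  0  0  0  1  1  1  2  2  2  0
So g(9) = 0.
Stack C is a plain Nim stack of size 3, so its Grundy value is 3.
Stack D is a plain Nim stack of size 15, so its Grundy value is 15.
By the Sprague-Grundy theorem, the Grundy value of a sum of independent games is the XOR of the component values.
Combined value = 0 XOR 0 XOR 3 XOR 15 = 12.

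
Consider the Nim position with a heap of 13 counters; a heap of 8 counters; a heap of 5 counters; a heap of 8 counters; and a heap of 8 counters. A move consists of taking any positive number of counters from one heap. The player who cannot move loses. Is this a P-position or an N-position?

Compute the nim-sum pairwise:
13 ^ 8 = 5
5 ^ 5 = 0
0 ^ 8 = 8
8 ^ 8 = 0
The nim-sum is 0, so this is a P-position: the player to move is in a losing position under optimal play.

P-position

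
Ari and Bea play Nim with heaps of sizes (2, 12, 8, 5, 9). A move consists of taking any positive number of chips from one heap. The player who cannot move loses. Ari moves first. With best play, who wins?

Ari wins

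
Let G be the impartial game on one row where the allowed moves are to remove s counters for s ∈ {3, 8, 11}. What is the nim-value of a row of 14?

Grundy values for subtraction set {3, 8, 11}:
g(0) = mex{} = 0
g(1) = mex{} = 0
g(2) = mex{} = 0
g(3) = mex{0} = 1
g(4) = mex{0} = 1
g(5) = mex{0} = 1
g(6) = mex{1} = 0
g(7) = mex{1} = 0
g(8) = mex{0,1} = 2
g(9) = mex{0} = 1
g(10) = mex{0} = 1
g(11) = mex{0,1,2} = 3
g(12) = mex{0,1} = 2
g(13) = mex{0,1} = 2
g(14) = mex{0,1,3} = 2
So g(14) = 2.

2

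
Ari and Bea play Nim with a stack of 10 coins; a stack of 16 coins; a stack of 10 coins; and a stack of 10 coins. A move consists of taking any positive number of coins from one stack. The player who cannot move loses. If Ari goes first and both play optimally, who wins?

Ari wins

Write each in binary and XOR column by column:
  01010  (10)
  10000  (16)
  01010  (10)
  01010  (10)
  -----
  11010  (26)
The nim-sum is 26 ≠ 0, so this is an N-position: the player to move can win; Ari has a winning move.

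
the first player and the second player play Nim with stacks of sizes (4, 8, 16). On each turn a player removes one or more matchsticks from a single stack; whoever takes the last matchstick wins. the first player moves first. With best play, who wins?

Compute the nim-sum pairwise:
4 XOR 8 = 12
12 XOR 16 = 28
The nim-sum is 28 ≠ 0, so this is an N-position: the player to move can win; the first player has a winning move.

the first player wins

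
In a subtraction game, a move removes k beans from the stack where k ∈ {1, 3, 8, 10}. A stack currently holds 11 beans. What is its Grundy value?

0

Compute g(0), g(1), … for moves {1, 3, 8, 10}:
g(0) = mex{} = 0
g(1) = mex{0} = 1
g(2) = mex{1} = 0
g(3) = mex{0} = 1
g(4) = mex{1} = 0
g(5) = mex{0} = 1
g(6) = mex{1} = 0
g(7) = mex{0} = 1
g(8) = mex{0,1} = 2
g(9) = mex{0,1,2} = 3
g(10) = mex{0,1,3} = 2
g(11) = mex{1,2} = 0
So g(11) = 0.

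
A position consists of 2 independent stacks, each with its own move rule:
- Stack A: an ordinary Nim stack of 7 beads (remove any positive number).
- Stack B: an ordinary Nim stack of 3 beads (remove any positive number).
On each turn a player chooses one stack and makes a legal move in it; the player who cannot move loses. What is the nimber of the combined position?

4

Stack A is a plain Nim stack of size 7, so its Grundy value is 7.
Stack B is a plain Nim stack of size 3, so its Grundy value is 3.
The value of a disjunctive sum is the nim-sum of the parts.
Combined value = 7 XOR 3 = 4.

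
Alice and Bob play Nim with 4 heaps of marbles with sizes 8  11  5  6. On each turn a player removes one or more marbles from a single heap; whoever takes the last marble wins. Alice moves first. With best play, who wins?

Compute the nim-sum pairwise:
8 ⊕ 11 = 3
3 ⊕ 5 = 6
6 ⊕ 6 = 0
The nim-sum is 0, so this is a P-position: the player to move is in a losing position under optimal play; Alice is about to move from it and so loses — Bob wins.

Bob wins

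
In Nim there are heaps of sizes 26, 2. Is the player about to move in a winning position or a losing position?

Winning position

Nim-sum: 26 ⊕ 2 = 24.
The nim-sum is 24 ≠ 0, so this is an N-position: the player to move can win.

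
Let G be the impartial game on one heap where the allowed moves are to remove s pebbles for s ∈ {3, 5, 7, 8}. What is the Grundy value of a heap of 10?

3

Compute g(0), g(1), … for moves {3, 5, 7, 8}:
g(0) = mex{} = 0
g(1) = mex{} = 0
g(2) = mex{} = 0
g(3) = mex{0} = 1
g(4) = mex{0} = 1
g(5) = mex{0} = 1
g(6) = mex{0,1} = 2
g(7) = mex{0,1} = 2
g(8) = mex{0,1} = 2
g(9) = mex{0,1,2} = 3
g(10) = mex{0,1,2} = 3
So g(10) = 3.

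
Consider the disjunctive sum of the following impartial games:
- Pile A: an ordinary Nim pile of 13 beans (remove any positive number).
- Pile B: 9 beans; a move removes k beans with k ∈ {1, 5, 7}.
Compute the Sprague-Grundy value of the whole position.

Pile A is a plain Nim pile of size 13, so its Grundy value is 13.
For pile B, compute g(0), g(1), … with moves {1, 5, 7}:
k:     0  1  2  3  4  5  6  7  8  9
g(k):  0  1  0  1  0  1  0  1  0  1
So g(9) = 1.
The value of a disjunctive sum is the nim-sum of the parts.
Combined value = 13 ⊕ 1 = 12.

12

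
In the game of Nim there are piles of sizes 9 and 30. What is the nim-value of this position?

23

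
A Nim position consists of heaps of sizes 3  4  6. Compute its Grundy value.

1

Nim-sum: 3 ⊕ 4 ⊕ 6 = 1.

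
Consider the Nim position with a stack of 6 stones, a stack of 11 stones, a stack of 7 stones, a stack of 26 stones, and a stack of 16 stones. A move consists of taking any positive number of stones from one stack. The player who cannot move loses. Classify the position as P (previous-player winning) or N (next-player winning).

P-position

Compute the nim-sum pairwise:
6 ^ 11 = 13
13 ^ 7 = 10
10 ^ 26 = 16
16 ^ 16 = 0
The nim-sum is 0, so this is a P-position: the player to move is in a losing position under optimal play.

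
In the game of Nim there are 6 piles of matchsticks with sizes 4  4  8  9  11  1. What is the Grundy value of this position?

11

Nim-sum: 4 XOR 4 XOR 8 XOR 9 XOR 11 XOR 1 = 11.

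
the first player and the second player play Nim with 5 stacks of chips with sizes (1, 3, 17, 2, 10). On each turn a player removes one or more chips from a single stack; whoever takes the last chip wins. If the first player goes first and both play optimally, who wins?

the first player wins

Nim-sum: 1 ^ 3 ^ 17 ^ 2 ^ 10 = 27.
The nim-sum is 27 ≠ 0, so this is an N-position: the player to move can win; the first player has a winning move.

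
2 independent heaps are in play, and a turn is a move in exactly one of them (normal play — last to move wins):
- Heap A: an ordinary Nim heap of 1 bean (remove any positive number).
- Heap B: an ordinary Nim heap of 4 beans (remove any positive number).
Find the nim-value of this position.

Heap A is a plain Nim heap of size 1, so its Grundy value is 1.
Heap B is a plain Nim heap of size 4, so its Grundy value is 4.
The value of a disjunctive sum is the nim-sum of the parts.
Combined value = 1 XOR 4 = 5.

5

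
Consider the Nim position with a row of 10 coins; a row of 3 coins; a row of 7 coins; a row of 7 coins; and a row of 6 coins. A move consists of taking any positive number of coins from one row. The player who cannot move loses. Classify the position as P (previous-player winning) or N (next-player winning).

N-position

Compute the nim-sum pairwise:
10 ⊕ 3 = 9
9 ⊕ 7 = 14
14 ⊕ 7 = 9
9 ⊕ 6 = 15
The nim-sum is 15 ≠ 0, so this is an N-position: the player to move can win.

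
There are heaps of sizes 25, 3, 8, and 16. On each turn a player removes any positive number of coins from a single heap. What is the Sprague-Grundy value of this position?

Nim-sum: 25 ^ 3 ^ 8 ^ 16 = 2.

2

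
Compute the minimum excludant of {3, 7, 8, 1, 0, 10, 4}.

The values 0, 1 are all present; 2 is the first non-negative integer missing from the set.

2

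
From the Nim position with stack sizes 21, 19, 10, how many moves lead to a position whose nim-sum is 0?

1

Nim-sum: 21 XOR 19 XOR 10 = 12.
The overall nim-sum is X = 12. A stack of size p has a winning move iff p XOR X < p (reduce it to p XOR X).
  21: 21 XOR 12 = 25 ≥ 21 — no move.
  19: 19 XOR 12 = 31 ≥ 19 — no move.
  10: 10 XOR 12 = 6 < 10 — winning move (to 6).
That gives 1 winning move.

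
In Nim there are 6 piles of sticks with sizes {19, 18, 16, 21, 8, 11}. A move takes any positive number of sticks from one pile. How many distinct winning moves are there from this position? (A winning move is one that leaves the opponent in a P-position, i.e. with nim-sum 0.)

1

Bitwise XOR of the heap sizes:
  10011  (19)
  10010  (18)
  10000  (16)
  10101  (21)
  01000  (8)
  01011  (11)
  -----
  00111  (7)
The overall nim-sum is X = 7. A pile of size p has a winning move iff p XOR X < p (reduce it to p XOR X).
  19: 19 XOR 7 = 20 ≥ 19 — no move.
  18: 18 XOR 7 = 21 ≥ 18 — no move.
  16: 16 XOR 7 = 23 ≥ 16 — no move.
  21: 21 XOR 7 = 18 < 21 — winning move (to 18).
  8: 8 XOR 7 = 15 ≥ 8 — no move.
  11: 11 XOR 7 = 12 ≥ 11 — no move.
That gives 1 winning move.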